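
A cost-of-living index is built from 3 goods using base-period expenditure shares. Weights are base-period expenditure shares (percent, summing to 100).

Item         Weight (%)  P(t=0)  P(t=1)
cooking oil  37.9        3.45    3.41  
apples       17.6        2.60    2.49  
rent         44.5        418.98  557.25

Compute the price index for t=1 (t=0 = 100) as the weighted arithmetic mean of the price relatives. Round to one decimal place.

113.5

cooking oil: 37.9 × (3.41/3.45) = 37.9 × 0.988406 = 37.4606
apples: 17.6 × (2.49/2.60) = 17.6 × 0.957692 = 16.8554
rent: 44.5 × (557.25/418.98) = 44.5 × 1.330016 = 59.1857
Index = Σ wᵢ·(p₁ᵢ/p₀ᵢ) = 37.4606 + 16.8554 + 59.1857 = 113.5017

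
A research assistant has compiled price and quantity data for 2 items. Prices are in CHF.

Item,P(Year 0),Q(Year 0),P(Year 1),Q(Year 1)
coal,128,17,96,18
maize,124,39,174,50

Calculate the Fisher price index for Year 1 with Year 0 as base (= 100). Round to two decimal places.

Laspeyres component (base-period weights):
ΣP(Year 1)Q(Year 0) = 96×17 + 174×39 = 1632 + 6786 = 8418
ΣP(Year 0)Q(Year 0) = 128×17 + 124×39 = 2176 + 4836 = 7012
L = 8418 / 7012 × 100 = 120.0513
Paasche component (current-period weights):
ΣP(Year 1)Q(Year 1) = 96×18 + 174×50 = 1728 + 8700 = 10428
ΣP(Year 0)Q(Year 1) = 128×18 + 124×50 = 2304 + 6200 = 8504
P = 10428 / 8504 × 100 = 122.6246
Fisher = √(L × P) = √(120.0513 × 122.6246) = 121.3312

121.33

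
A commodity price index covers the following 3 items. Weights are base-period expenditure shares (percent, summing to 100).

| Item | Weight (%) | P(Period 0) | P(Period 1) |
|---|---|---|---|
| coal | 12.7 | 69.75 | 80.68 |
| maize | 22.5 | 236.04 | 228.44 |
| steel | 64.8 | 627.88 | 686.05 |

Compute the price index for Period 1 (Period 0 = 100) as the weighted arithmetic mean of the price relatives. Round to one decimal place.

107.3

coal: 12.7 × (80.68/69.75) = 12.7 × 1.156703 = 14.6901
maize: 22.5 × (228.44/236.04) = 22.5 × 0.967802 = 21.7755
steel: 64.8 × (686.05/627.88) = 64.8 × 1.092645 = 70.8034
Index = Σ wᵢ·(p₁ᵢ/p₀ᵢ) = 14.6901 + 21.7755 + 70.8034 = 107.2691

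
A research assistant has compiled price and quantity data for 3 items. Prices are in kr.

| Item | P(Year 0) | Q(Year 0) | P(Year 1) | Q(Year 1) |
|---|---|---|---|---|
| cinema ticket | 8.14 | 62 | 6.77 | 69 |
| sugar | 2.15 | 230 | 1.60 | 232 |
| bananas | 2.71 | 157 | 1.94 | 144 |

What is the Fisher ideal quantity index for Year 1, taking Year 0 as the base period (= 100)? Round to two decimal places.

102.08

Laspeyres component (base-period weights):
ΣP(Year 0)Q(Year 1) = 8.14×69 + 2.15×232 + 2.71×144 = 561.66 + 498.8 + 390.24 = 1450.7
ΣP(Year 0)Q(Year 0) = 8.14×62 + 2.15×230 + 2.71×157 = 504.68 + 494.5 + 425.47 = 1424.65
L = 1450.7 / 1424.65 × 100 = 101.8285
Paasche component (current-period weights):
ΣP(Year 1)Q(Year 1) = 6.77×69 + 1.60×232 + 1.94×144 = 467.13 + 371.2 + 279.36 = 1117.69
ΣP(Year 1)Q(Year 0) = 6.77×62 + 1.60×230 + 1.94×157 = 419.74 + 368 + 304.58 = 1092.32
P = 1117.69 / 1092.32 × 100 = 102.3226
Fisher = √(L × P) = √(101.8285 × 102.3226) = 102.0753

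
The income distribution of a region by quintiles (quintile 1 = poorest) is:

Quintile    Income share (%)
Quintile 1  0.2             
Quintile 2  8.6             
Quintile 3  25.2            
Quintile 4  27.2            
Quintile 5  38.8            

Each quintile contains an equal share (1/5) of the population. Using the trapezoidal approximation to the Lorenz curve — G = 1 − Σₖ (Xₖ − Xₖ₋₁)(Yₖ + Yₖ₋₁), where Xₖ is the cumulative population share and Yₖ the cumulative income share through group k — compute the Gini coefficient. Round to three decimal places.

Cumulative income shares Yₖ: 0.0020, 0.0880, 0.3400, 0.6120, 1.0000
Σ (Xₖ−Xₖ₋₁)(Yₖ+Yₖ₋₁) = (1/5)(0.0020+0.0000) + (1/5)(0.0880+0.0020) + (1/5)(0.3400+0.0880) + (1/5)(0.6120+0.3400) + (1/5)(1.0000+0.6120)
  = 0.0004 + 0.0180 + 0.0856 + 0.1904 + 0.3224 = 0.6168
G = 1 − 0.6168 = 0.3832

0.383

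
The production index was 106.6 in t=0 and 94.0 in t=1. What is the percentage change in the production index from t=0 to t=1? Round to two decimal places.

-11.82%

Change = (94.0 − 106.6) / 106.6 × 100
       = -12.6 / 106.6 × 100 = -11.8199%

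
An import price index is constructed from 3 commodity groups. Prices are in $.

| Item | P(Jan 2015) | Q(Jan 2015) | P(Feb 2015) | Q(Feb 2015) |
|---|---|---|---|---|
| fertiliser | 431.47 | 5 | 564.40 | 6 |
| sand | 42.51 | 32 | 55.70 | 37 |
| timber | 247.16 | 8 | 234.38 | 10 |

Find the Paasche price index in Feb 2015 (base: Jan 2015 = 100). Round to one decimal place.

Paasche price index uses current-period quantities as weights.
ΣP(Feb 2015)·Q(Feb 2015) = 564.40×6 + 55.70×37 + 234.38×10 = 3386.4 + 2060.9 + 2343.8 = 7791.1
ΣP(Jan 2015)·Q(Feb 2015) = 431.47×6 + 42.51×37 + 247.16×10 = 2588.82 + 1572.87 + 2471.6 = 6633.29
Index = 7791.1 / 6633.29 × 100 = 117.4545

117.5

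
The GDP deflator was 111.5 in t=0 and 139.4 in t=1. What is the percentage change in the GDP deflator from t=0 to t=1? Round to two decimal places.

Change = (139.4 − 111.5) / 111.5 × 100
       = 27.9 / 111.5 × 100 = 25.0224%

25.02%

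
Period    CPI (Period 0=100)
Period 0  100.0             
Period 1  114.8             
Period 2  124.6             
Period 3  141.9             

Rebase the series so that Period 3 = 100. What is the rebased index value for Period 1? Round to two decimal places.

Rebased(Period 1) = 114.8 / 141.9 × 100 = 80.9020

80.90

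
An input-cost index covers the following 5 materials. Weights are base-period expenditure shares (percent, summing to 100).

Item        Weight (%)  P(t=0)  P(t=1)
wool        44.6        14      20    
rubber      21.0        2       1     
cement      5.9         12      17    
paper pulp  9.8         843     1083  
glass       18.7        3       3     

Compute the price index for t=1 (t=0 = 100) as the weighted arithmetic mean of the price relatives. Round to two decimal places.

113.86

wool: 44.6 × (20/14) = 44.6 × 1.428571 = 63.7143
rubber: 21.0 × (1/2) = 21.0 × 0.500000 = 10.5000
cement: 5.9 × (17/12) = 5.9 × 1.416667 = 8.3583
paper pulp: 9.8 × (1083/843) = 9.8 × 1.284698 = 12.5900
glass: 18.7 × (3/3) = 18.7 × 1.000000 = 18.7000
Index = Σ wᵢ·(p₁ᵢ/p₀ᵢ) = 63.7143 + 10.5000 + 8.3583 + 12.5900 + 18.7000 = 113.8627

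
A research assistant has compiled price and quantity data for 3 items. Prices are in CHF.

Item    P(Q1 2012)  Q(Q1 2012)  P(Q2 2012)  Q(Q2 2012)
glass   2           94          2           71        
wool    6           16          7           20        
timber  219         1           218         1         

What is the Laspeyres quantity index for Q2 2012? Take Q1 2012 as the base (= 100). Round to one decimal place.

Laspeyres quantity index uses base-period prices as weights.
ΣP(Q1 2012)·Q(Q2 2012) = 2×71 + 6×20 + 219×1 = 142 + 120 + 219 = 481
ΣP(Q1 2012)·Q(Q1 2012) = 2×94 + 6×16 + 219×1 = 188 + 96 + 219 = 503
Index = 481 / 503 × 100 = 95.6262

95.6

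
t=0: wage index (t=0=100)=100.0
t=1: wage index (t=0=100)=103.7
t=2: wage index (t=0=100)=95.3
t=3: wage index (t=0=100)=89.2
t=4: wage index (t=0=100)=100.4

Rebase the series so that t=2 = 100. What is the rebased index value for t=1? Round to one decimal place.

108.8

Rebased(t=1) = 103.7 / 95.3 × 100 = 108.8143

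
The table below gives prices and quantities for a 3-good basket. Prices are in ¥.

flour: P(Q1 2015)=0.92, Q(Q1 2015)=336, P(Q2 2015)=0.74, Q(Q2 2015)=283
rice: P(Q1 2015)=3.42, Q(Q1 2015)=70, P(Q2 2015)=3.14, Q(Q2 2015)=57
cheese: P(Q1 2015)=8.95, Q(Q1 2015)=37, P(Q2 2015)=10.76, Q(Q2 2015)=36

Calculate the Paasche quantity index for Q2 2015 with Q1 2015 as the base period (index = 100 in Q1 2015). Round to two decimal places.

89.52

Paasche quantity index uses current-period prices as weights.
ΣP(Q2 2015)·Q(Q2 2015) = 0.74×283 + 3.14×57 + 10.76×36 = 209.42 + 178.98 + 387.36 = 775.76
ΣP(Q2 2015)·Q(Q1 2015) = 0.74×336 + 3.14×70 + 10.76×37 = 248.64 + 219.8 + 398.12 = 866.56
Index = 775.76 / 866.56 × 100 = 89.5218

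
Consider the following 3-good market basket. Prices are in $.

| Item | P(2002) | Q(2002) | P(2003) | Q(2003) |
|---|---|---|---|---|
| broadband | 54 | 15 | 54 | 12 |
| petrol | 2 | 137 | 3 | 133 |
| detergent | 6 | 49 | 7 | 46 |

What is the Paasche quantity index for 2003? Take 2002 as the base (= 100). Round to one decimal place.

87.5

Paasche quantity index uses current-period prices as weights.
ΣP(2003)·Q(2003) = 54×12 + 3×133 + 7×46 = 648 + 399 + 322 = 1369
ΣP(2003)·Q(2002) = 54×15 + 3×137 + 7×49 = 810 + 411 + 343 = 1564
Index = 1369 / 1564 × 100 = 87.5320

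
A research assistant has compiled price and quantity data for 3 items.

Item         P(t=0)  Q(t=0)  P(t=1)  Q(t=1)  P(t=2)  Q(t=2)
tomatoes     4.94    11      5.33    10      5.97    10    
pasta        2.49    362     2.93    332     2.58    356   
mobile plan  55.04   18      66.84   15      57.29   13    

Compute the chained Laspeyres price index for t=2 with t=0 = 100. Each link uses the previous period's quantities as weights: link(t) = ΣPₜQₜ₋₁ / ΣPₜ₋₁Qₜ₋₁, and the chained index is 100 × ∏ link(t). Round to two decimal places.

Link t=0→t=1:
ΣP(t=1)Q(t=0) = 5.33×11 + 2.93×362 + 66.84×18 = 58.63 + 1060.66 + 1203.12 = 2322.41
ΣP(t=0)Q(t=0) = 4.94×11 + 2.49×362 + 55.04×18 = 54.34 + 901.38 + 990.72 = 1946.44
link = 2322.41/1946.44 = 1.193158
Link t=1→t=2:
ΣP(t=2)Q(t=1) = 5.97×10 + 2.58×332 + 57.29×15 = 59.7 + 856.56 + 859.35 = 1775.61
ΣP(t=1)Q(t=1) = 5.33×10 + 2.93×332 + 66.84×15 = 53.3 + 972.76 + 1002.6 = 2028.66
link = 1775.61/2028.66 = 0.875262
Chained index = 100 × 1.193158 × 0.875262 = 104.4326

104.43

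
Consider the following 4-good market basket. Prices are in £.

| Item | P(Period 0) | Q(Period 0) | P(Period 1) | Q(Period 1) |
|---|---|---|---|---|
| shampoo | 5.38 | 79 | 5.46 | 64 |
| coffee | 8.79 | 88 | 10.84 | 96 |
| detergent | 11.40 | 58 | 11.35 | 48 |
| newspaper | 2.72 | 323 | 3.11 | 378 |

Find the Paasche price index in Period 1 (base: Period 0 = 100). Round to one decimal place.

Paasche price index uses current-period quantities as weights.
ΣP(Period 1)·Q(Period 1) = 5.46×64 + 10.84×96 + 11.35×48 + 3.11×378 = 349.44 + 1040.64 + 544.8 + 1175.58 = 3110.46
ΣP(Period 0)·Q(Period 1) = 5.38×64 + 8.79×96 + 11.40×48 + 2.72×378 = 344.32 + 843.84 + 547.2 + 1028.16 = 2763.52
Index = 3110.46 / 2763.52 × 100 = 112.5543

112.6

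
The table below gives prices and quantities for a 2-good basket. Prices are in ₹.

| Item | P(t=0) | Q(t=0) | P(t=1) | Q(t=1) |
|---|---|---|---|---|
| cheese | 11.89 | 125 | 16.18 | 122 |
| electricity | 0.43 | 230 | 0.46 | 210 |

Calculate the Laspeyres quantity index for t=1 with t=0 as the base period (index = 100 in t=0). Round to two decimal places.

97.21

Laspeyres quantity index uses base-period prices as weights.
ΣP(t=0)·Q(t=1) = 11.89×122 + 0.43×210 = 1450.58 + 90.3 = 1540.88
ΣP(t=0)·Q(t=0) = 11.89×125 + 0.43×230 = 1486.25 + 98.9 = 1585.15
Index = 1540.88 / 1585.15 × 100 = 97.2072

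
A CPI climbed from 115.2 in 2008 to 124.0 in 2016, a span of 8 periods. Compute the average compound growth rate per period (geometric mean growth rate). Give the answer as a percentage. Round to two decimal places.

Growth factor = (124.0/115.2)^(1/8) = (1.076389)^(1/8) = 1.009244
Growth rate = 1.009244 − 1 = 0.009244 = 0.9244%

0.92%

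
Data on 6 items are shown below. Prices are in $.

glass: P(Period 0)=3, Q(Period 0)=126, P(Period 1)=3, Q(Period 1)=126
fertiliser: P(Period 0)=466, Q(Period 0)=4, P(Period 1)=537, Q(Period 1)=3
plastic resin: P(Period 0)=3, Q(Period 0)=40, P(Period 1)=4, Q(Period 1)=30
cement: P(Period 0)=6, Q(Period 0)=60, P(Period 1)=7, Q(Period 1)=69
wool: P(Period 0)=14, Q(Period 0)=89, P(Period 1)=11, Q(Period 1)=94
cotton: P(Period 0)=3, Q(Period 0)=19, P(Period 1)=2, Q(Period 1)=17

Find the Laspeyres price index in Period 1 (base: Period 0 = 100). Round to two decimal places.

102.43

Laspeyres price index uses base-period quantities as weights.
ΣP(Period 1)·Q(Period 0) = 3×126 + 537×4 + 4×40 + 7×60 + 11×89 + 2×19 = 378 + 2148 + 160 + 420 + 979 + 38 = 4123
ΣP(Period 0)·Q(Period 0) = 3×126 + 466×4 + 3×40 + 6×60 + 14×89 + 3×19 = 378 + 1864 + 120 + 360 + 1246 + 57 = 4025
Index = 4123 / 4025 × 100 = 102.4348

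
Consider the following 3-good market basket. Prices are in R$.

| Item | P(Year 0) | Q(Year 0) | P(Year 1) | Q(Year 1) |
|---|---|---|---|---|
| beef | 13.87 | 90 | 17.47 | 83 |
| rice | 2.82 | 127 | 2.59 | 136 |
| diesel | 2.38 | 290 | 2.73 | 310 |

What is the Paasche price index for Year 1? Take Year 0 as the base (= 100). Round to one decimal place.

Paasche price index uses current-period quantities as weights.
ΣP(Year 1)·Q(Year 1) = 17.47×83 + 2.59×136 + 2.73×310 = 1450.01 + 352.24 + 846.3 = 2648.55
ΣP(Year 0)·Q(Year 1) = 13.87×83 + 2.82×136 + 2.38×310 = 1151.21 + 383.52 + 737.8 = 2272.53
Index = 2648.55 / 2272.53 × 100 = 116.5463

116.5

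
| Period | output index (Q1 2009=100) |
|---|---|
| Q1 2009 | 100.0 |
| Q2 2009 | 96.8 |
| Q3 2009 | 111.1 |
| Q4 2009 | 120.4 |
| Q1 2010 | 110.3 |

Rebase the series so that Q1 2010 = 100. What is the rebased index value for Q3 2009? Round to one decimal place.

Rebased(Q3 2009) = 111.1 / 110.3 × 100 = 100.7253

100.7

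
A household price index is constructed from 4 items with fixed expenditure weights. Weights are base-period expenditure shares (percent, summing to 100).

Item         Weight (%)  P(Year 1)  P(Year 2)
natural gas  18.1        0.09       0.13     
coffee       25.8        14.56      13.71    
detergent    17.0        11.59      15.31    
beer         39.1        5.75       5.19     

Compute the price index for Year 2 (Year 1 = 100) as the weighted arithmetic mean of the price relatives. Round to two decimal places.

natural gas: 18.1 × (0.13/0.09) = 18.1 × 1.444444 = 26.1444
coffee: 25.8 × (13.71/14.56) = 25.8 × 0.941621 = 24.2938
detergent: 17.0 × (15.31/11.59) = 17.0 × 1.320966 = 22.4564
beer: 39.1 × (5.19/5.75) = 39.1 × 0.902609 = 35.2920
Index = Σ wᵢ·(p₁ᵢ/p₀ᵢ) = 26.1444 + 24.2938 + 22.4564 + 35.2920 = 108.1867

108.19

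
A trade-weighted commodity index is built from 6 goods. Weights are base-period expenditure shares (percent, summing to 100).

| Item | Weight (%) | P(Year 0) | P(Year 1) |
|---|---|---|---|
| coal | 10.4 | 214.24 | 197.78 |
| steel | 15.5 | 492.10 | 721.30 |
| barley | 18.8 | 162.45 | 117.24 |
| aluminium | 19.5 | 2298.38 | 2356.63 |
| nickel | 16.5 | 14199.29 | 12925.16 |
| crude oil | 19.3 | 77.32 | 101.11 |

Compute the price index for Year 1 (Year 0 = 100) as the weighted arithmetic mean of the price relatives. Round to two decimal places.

106.14

coal: 10.4 × (197.78/214.24) = 10.4 × 0.923170 = 9.6010
steel: 15.5 × (721.30/492.10) = 15.5 × 1.465759 = 22.7193
barley: 18.8 × (117.24/162.45) = 18.8 × 0.721699 = 13.5679
aluminium: 19.5 × (2356.63/2298.38) = 19.5 × 1.025344 = 19.9942
nickel: 16.5 × (12925.16/14199.29) = 16.5 × 0.910268 = 15.0194
crude oil: 19.3 × (101.11/77.32) = 19.3 × 1.307682 = 25.2383
Index = Σ wᵢ·(p₁ᵢ/p₀ᵢ) = 9.6010 + 22.7193 + 13.5679 + 19.9942 + 15.0194 + 25.2383 = 106.1401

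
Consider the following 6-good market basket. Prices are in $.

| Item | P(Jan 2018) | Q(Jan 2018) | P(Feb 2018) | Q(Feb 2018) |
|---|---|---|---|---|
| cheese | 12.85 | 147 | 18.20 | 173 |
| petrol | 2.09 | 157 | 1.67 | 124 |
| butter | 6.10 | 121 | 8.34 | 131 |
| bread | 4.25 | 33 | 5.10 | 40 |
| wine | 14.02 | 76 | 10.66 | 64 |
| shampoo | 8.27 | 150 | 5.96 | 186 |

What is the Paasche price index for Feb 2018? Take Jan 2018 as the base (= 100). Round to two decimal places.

Paasche price index uses current-period quantities as weights.
ΣP(Feb 2018)·Q(Feb 2018) = 18.20×173 + 1.67×124 + 8.34×131 + 5.10×40 + 10.66×64 + 5.96×186 = 3148.6 + 207.08 + 1092.54 + 204 + 682.24 + 1108.56 = 6443.02
ΣP(Jan 2018)·Q(Feb 2018) = 12.85×173 + 2.09×124 + 6.10×131 + 4.25×40 + 14.02×64 + 8.27×186 = 2223.05 + 259.16 + 799.1 + 170 + 897.28 + 1538.22 = 5886.81
Index = 6443.02 / 5886.81 × 100 = 109.4484

109.45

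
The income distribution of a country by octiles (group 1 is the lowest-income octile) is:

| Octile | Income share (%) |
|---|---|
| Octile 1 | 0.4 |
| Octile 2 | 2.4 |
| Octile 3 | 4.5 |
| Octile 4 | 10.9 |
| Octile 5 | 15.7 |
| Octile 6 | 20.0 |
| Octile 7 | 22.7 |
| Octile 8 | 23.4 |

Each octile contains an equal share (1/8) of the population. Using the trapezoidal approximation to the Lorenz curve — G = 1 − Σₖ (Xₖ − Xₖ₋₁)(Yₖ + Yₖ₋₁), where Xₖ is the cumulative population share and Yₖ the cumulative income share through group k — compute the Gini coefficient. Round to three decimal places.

Cumulative income shares Yₖ: 0.0040, 0.0280, 0.0730, 0.1820, 0.3390, 0.5390, 0.7660, 1.0000
Σ (Xₖ−Xₖ₋₁)(Yₖ+Yₖ₋₁) = (1/8)(0.0040+0.0000) + (1/8)(0.0280+0.0040) + (1/8)(0.0730+0.0280) + (1/8)(0.1820+0.0730) + (1/8)(0.3390+0.1820) + (1/8)(0.5390+0.3390) + (1/8)(0.7660+0.5390) + (1/8)(1.0000+0.7660)
  = 0.0005 + 0.0040 + 0.0126 + 0.0319 + 0.0651 + 0.1097 + 0.1631 + 0.2207 = 0.6077
G = 1 − 0.6077 = 0.3923

0.392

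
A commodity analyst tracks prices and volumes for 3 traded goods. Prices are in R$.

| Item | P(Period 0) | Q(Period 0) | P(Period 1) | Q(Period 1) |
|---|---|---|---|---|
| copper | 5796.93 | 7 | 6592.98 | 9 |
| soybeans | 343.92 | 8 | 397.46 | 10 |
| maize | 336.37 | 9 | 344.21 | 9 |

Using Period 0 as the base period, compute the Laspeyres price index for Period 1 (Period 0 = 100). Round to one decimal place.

Laspeyres price index uses base-period quantities as weights.
ΣP(Period 1)·Q(Period 0) = 6592.98×7 + 397.46×8 + 344.21×9 = 46150.86 + 3179.68 + 3097.89 = 52428.43
ΣP(Period 0)·Q(Period 0) = 5796.93×7 + 343.92×8 + 336.37×9 = 40578.51 + 2751.36 + 3027.33 = 46357.2
Index = 52428.43 / 46357.2 × 100 = 113.0966

113.1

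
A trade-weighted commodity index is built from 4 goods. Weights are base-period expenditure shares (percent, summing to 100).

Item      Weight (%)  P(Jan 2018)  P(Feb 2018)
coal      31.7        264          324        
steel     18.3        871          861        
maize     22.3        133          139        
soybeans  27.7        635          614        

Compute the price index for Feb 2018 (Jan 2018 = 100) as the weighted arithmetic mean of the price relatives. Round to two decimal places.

coal: 31.7 × (324/264) = 31.7 × 1.227273 = 38.9045
steel: 18.3 × (861/871) = 18.3 × 0.988519 = 18.0899
maize: 22.3 × (139/133) = 22.3 × 1.045113 = 23.3060
soybeans: 27.7 × (614/635) = 27.7 × 0.966929 = 26.7839
Index = Σ wᵢ·(p₁ᵢ/p₀ᵢ) = 38.9045 + 18.0899 + 23.3060 + 26.7839 = 107.0844

107.08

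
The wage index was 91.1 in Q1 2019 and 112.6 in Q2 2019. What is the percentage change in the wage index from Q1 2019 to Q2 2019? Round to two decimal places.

23.60%

Change = (112.6 − 91.1) / 91.1 × 100
       = 21.5 / 91.1 × 100 = 23.6004%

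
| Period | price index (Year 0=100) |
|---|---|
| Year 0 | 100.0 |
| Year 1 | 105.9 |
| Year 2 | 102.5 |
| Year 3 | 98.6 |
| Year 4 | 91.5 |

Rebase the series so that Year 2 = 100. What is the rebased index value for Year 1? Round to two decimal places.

103.32

Rebased(Year 1) = 105.9 / 102.5 × 100 = 103.3171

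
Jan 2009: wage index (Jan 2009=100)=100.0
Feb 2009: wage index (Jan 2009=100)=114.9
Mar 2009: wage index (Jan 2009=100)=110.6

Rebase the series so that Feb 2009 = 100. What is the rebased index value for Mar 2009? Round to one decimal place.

96.3

Rebased(Mar 2009) = 110.6 / 114.9 × 100 = 96.2576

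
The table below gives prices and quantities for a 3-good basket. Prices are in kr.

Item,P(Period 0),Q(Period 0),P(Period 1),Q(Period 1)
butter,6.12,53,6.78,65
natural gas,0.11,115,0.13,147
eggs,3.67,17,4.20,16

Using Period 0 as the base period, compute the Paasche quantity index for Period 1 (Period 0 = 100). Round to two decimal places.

118.25

Paasche quantity index uses current-period prices as weights.
ΣP(Period 1)·Q(Period 1) = 6.78×65 + 0.13×147 + 4.20×16 = 440.7 + 19.11 + 67.2 = 527.01
ΣP(Period 1)·Q(Period 0) = 6.78×53 + 0.13×115 + 4.20×17 = 359.34 + 14.95 + 71.4 = 445.69
Index = 527.01 / 445.69 × 100 = 118.2459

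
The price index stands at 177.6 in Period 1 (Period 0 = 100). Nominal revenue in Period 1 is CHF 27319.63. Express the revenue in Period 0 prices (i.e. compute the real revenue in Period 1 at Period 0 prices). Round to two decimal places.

Real = Nominal ÷ (Index/100) = 27319.63 ÷ (177.6/100)
     = 27319.63 ÷ 1.776 = 15382.6745

15382.67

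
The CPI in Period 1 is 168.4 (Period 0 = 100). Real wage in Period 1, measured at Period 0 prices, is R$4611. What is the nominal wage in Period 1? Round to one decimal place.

7764.9

Nominal = Real × (Index/100) = 4611 × (168.4/100)
        = 4611 × 1.684 = 7764.9240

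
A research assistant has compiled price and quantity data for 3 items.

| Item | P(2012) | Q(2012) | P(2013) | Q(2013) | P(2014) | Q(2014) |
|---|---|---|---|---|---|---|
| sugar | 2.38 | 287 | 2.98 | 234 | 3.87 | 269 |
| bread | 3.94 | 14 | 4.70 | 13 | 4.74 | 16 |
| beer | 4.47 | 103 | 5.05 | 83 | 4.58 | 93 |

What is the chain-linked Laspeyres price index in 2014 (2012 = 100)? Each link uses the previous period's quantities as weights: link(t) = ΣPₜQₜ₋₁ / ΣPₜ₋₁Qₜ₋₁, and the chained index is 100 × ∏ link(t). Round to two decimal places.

Link 2012→2013:
ΣP(2013)Q(2012) = 2.98×287 + 4.70×14 + 5.05×103 = 855.26 + 65.8 + 520.15 = 1441.21
ΣP(2012)Q(2012) = 2.38×287 + 3.94×14 + 4.47×103 = 683.06 + 55.16 + 460.41 = 1198.63
link = 1441.21/1198.63 = 1.202381
Link 2013→2014:
ΣP(2014)Q(2013) = 3.87×234 + 4.74×13 + 4.58×83 = 905.58 + 61.62 + 380.14 = 1347.34
ΣP(2013)Q(2013) = 2.98×234 + 4.70×13 + 5.05×83 = 697.32 + 61.1 + 419.15 = 1177.57
link = 1347.34/1177.57 = 1.144170
Chained index = 100 × 1.202381 × 1.144170 = 137.5728

137.57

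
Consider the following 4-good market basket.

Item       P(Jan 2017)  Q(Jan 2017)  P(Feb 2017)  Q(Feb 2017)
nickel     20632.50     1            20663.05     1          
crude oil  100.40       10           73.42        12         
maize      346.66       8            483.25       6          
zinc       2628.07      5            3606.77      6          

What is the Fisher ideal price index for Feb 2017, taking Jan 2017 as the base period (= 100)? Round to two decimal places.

Laspeyres component (base-period weights):
ΣP(Feb 2017)Q(Jan 2017) = 20663.05×1 + 73.42×10 + 483.25×8 + 3606.77×5 = 20663.05 + 734.2 + 3866 + 18033.85 = 43297.1
ΣP(Jan 2017)Q(Jan 2017) = 20632.50×1 + 100.40×10 + 346.66×8 + 2628.07×5 = 20632.5 + 1004 + 2773.28 + 13140.35 = 37550.13
L = 43297.1 / 37550.13 × 100 = 115.3048
Paasche component (current-period weights):
ΣP(Feb 2017)Q(Feb 2017) = 20663.05×1 + 73.42×12 + 483.25×6 + 3606.77×6 = 20663.05 + 881.04 + 2899.5 + 21640.62 = 46084.21
ΣP(Jan 2017)Q(Feb 2017) = 20632.50×1 + 100.40×12 + 346.66×6 + 2628.07×6 = 20632.5 + 1204.8 + 2079.96 + 15768.42 = 39685.68
P = 46084.21 / 39685.68 × 100 = 116.1230
Fisher = √(L × P) = √(115.3048 × 116.1230) = 115.7132

115.71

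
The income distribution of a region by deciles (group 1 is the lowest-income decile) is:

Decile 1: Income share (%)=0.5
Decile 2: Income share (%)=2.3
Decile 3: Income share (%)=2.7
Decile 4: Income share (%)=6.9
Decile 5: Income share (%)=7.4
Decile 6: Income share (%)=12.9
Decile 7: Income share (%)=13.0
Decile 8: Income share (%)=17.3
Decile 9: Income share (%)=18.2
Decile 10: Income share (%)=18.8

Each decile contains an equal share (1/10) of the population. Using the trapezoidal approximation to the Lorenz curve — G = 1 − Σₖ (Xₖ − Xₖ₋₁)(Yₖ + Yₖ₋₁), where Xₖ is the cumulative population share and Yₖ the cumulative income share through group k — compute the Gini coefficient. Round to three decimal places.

0.373

Cumulative income shares Yₖ: 0.0050, 0.0280, 0.0550, 0.1240, 0.1980, 0.3270, 0.4570, 0.6300, 0.8120, 1.0000
Σ (Xₖ−Xₖ₋₁)(Yₖ+Yₖ₋₁) = (1/10)(0.0050+0.0000) + (1/10)(0.0280+0.0050) + (1/10)(0.0550+0.0280) + (1/10)(0.1240+0.0550) + (1/10)(0.1980+0.1240) + (1/10)(0.3270+0.1980) + (1/10)(0.4570+0.3270) + (1/10)(0.6300+0.4570) + (1/10)(0.8120+0.6300) + (1/10)(1.0000+0.8120)
  = 0.0005 + 0.0033 + 0.0083 + 0.0179 + 0.0322 + 0.0525 + 0.0784 + 0.1087 + 0.1442 + 0.1812 = 0.6272
G = 1 − 0.6272 = 0.3728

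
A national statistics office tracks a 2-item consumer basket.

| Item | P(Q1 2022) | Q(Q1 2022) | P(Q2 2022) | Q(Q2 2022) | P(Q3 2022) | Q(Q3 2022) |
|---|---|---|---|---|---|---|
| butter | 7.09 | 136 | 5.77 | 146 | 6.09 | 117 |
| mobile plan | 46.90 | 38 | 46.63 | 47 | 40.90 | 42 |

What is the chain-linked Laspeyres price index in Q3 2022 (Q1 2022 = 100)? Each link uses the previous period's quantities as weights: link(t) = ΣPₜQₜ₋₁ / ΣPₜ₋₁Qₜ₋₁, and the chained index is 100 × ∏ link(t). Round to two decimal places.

86.26

Link Q1 2022→Q2 2022:
ΣP(Q2 2022)Q(Q1 2022) = 5.77×136 + 46.63×38 = 784.72 + 1771.94 = 2556.66
ΣP(Q1 2022)Q(Q1 2022) = 7.09×136 + 46.90×38 = 964.24 + 1782.2 = 2746.44
link = 2556.66/2746.44 = 0.930900
Link Q2 2022→Q3 2022:
ΣP(Q3 2022)Q(Q2 2022) = 6.09×146 + 40.90×47 = 889.14 + 1922.3 = 2811.44
ΣP(Q2 2022)Q(Q2 2022) = 5.77×146 + 46.63×47 = 842.42 + 2191.61 = 3034.03
link = 2811.44/3034.03 = 0.926636
Chained index = 100 × 0.930900 × 0.926636 = 86.2605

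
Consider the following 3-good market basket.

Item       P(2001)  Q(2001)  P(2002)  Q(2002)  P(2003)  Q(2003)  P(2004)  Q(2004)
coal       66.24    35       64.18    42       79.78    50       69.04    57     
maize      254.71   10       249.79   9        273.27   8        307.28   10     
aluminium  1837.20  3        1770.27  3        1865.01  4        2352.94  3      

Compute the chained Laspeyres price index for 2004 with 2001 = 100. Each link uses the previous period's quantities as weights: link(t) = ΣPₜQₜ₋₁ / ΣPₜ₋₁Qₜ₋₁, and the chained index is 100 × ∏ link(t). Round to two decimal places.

121.10

Link 2001→2002:
ΣP(2002)Q(2001) = 64.18×35 + 249.79×10 + 1770.27×3 = 2246.3 + 2497.9 + 5310.81 = 10055.01
ΣP(2001)Q(2001) = 66.24×35 + 254.71×10 + 1837.20×3 = 2318.4 + 2547.1 + 5511.6 = 10377.1
link = 10055.01/10377.1 = 0.968961
Link 2002→2003:
ΣP(2003)Q(2002) = 79.78×42 + 273.27×9 + 1865.01×3 = 3350.76 + 2459.43 + 5595.03 = 11405.22
ΣP(2002)Q(2002) = 64.18×42 + 249.79×9 + 1770.27×3 = 2695.56 + 2248.11 + 5310.81 = 10254.48
link = 11405.22/10254.48 = 1.112218
Link 2003→2004:
ΣP(2004)Q(2003) = 69.04×50 + 307.28×8 + 2352.94×4 = 3452 + 2458.24 + 9411.76 = 15322
ΣP(2003)Q(2003) = 79.78×50 + 273.27×8 + 1865.01×4 = 3989 + 2186.16 + 7460.04 = 13635.2
link = 15322/13635.2 = 1.123709
Chained index = 100 × 0.968961 × 1.112218 × 1.123709 = 121.1018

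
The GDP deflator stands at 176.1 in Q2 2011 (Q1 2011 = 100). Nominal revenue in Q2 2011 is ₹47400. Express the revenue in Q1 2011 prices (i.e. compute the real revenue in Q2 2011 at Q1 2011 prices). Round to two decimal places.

Real = Nominal ÷ (Index/100) = 47400 ÷ (176.1/100)
     = 47400 ÷ 1.761 = 26916.5247

26916.52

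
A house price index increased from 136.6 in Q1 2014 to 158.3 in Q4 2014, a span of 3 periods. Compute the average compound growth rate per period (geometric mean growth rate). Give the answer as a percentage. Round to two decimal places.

5.04%

Growth factor = (158.3/136.6)^(1/3) = (1.158858)^(1/3) = 1.050373
Growth rate = 1.050373 − 1 = 0.050373 = 5.0373%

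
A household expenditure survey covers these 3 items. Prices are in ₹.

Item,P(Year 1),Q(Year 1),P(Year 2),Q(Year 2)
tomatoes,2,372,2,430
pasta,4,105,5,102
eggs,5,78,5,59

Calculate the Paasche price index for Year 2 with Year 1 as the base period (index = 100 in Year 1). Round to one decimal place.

Paasche price index uses current-period quantities as weights.
ΣP(Year 2)·Q(Year 2) = 2×430 + 5×102 + 5×59 = 860 + 510 + 295 = 1665
ΣP(Year 1)·Q(Year 2) = 2×430 + 4×102 + 5×59 = 860 + 408 + 295 = 1563
Index = 1665 / 1563 × 100 = 106.5259

106.5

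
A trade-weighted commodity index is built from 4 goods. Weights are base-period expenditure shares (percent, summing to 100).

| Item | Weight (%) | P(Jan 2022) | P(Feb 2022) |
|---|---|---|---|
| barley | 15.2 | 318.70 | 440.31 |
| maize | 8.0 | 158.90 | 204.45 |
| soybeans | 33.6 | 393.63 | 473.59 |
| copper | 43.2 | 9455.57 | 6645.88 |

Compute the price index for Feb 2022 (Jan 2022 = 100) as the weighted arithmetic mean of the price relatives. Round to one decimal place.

barley: 15.2 × (440.31/318.70) = 15.2 × 1.381581 = 21.0000
maize: 8.0 × (204.45/158.90) = 8.0 × 1.286658 = 10.2933
soybeans: 33.6 × (473.59/393.63) = 33.6 × 1.203135 = 40.4253
copper: 43.2 × (6645.88/9455.57) = 43.2 × 0.702853 = 30.3633
Index = Σ wᵢ·(p₁ᵢ/p₀ᵢ) = 21.0000 + 10.2933 + 40.4253 + 30.3633 = 102.0819

102.1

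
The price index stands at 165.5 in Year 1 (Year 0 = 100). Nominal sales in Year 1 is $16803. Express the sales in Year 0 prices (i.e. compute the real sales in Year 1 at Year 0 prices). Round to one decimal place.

10152.9

Real = Nominal ÷ (Index/100) = 16803 ÷ (165.5/100)
     = 16803 ÷ 1.655 = 10152.8701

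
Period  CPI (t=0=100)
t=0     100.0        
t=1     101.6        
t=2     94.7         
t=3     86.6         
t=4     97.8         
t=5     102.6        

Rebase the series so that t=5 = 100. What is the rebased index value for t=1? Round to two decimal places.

Rebased(t=1) = 101.6 / 102.6 × 100 = 99.0253

99.03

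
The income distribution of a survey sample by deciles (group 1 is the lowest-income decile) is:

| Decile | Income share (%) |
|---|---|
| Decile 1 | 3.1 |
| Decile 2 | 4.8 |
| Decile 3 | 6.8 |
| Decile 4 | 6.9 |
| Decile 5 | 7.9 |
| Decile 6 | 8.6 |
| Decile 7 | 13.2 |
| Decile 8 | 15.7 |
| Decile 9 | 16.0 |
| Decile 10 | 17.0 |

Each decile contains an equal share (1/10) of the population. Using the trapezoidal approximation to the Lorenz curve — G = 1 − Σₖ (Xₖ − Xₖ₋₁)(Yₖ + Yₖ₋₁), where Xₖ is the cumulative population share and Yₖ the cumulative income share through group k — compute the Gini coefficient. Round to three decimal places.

0.268

Cumulative income shares Yₖ: 0.0310, 0.0790, 0.1470, 0.2160, 0.2950, 0.3810, 0.5130, 0.6700, 0.8300, 1.0000
Σ (Xₖ−Xₖ₋₁)(Yₖ+Yₖ₋₁) = (1/10)(0.0310+0.0000) + (1/10)(0.0790+0.0310) + (1/10)(0.1470+0.0790) + (1/10)(0.2160+0.1470) + (1/10)(0.2950+0.2160) + (1/10)(0.3810+0.2950) + (1/10)(0.5130+0.3810) + (1/10)(0.6700+0.5130) + (1/10)(0.8300+0.6700) + (1/10)(1.0000+0.8300)
  = 0.0031 + 0.0110 + 0.0226 + 0.0363 + 0.0511 + 0.0676 + 0.0894 + 0.1183 + 0.1500 + 0.1830 = 0.7324
G = 1 − 0.7324 = 0.2676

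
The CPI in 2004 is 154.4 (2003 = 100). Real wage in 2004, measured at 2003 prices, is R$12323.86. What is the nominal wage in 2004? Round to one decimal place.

Nominal = Real × (Index/100) = 12323.86 × (154.4/100)
        = 12323.86 × 1.544 = 19028.0398

19028.0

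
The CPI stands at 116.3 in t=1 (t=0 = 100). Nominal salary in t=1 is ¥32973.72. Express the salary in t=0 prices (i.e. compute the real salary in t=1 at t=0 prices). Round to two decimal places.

Real = Nominal ÷ (Index/100) = 32973.72 ÷ (116.3/100)
     = 32973.72 ÷ 1.163 = 28352.2958

28352.30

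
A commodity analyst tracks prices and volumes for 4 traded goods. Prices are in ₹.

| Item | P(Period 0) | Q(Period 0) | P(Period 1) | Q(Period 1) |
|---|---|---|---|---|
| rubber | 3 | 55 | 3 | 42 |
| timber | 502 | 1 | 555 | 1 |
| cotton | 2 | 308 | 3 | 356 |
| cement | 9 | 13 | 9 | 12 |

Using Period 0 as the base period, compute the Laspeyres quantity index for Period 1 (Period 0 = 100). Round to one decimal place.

Laspeyres quantity index uses base-period prices as weights.
ΣP(Period 0)·Q(Period 1) = 3×42 + 502×1 + 2×356 + 9×12 = 126 + 502 + 712 + 108 = 1448
ΣP(Period 0)·Q(Period 0) = 3×55 + 502×1 + 2×308 + 9×13 = 165 + 502 + 616 + 117 = 1400
Index = 1448 / 1400 × 100 = 103.4286

103.4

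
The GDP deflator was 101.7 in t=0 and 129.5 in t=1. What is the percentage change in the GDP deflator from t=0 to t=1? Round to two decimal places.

27.34%

Change = (129.5 − 101.7) / 101.7 × 100
       = 27.8 / 101.7 × 100 = 27.3353%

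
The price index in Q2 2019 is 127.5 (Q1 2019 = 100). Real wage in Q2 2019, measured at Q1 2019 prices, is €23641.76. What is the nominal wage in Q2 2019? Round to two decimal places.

30143.24

Nominal = Real × (Index/100) = 23641.76 × (127.5/100)
        = 23641.76 × 1.275 = 30143.2440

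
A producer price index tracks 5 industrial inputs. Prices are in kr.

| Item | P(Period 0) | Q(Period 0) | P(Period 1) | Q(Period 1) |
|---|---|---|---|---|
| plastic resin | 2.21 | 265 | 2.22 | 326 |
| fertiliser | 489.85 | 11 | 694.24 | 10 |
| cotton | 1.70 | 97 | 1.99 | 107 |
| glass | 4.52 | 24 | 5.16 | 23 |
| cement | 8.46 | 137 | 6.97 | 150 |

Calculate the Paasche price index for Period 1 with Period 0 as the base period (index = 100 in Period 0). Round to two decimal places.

126.06

Paasche price index uses current-period quantities as weights.
ΣP(Period 1)·Q(Period 1) = 2.22×326 + 694.24×10 + 1.99×107 + 5.16×23 + 6.97×150 = 723.72 + 6942.4 + 212.93 + 118.68 + 1045.5 = 9043.23
ΣP(Period 0)·Q(Period 1) = 2.21×326 + 489.85×10 + 1.70×107 + 4.52×23 + 8.46×150 = 720.46 + 4898.5 + 181.9 + 103.96 + 1269 = 7173.82
Index = 9043.23 / 7173.82 × 100 = 126.0588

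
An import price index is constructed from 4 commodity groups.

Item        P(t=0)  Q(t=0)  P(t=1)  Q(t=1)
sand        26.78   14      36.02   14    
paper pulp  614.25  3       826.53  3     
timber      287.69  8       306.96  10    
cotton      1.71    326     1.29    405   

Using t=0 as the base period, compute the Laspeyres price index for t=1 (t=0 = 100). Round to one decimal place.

115.4

Laspeyres price index uses base-period quantities as weights.
ΣP(t=1)·Q(t=0) = 36.02×14 + 826.53×3 + 306.96×8 + 1.29×326 = 504.28 + 2479.59 + 2455.68 + 420.54 = 5860.09
ΣP(t=0)·Q(t=0) = 26.78×14 + 614.25×3 + 287.69×8 + 1.71×326 = 374.92 + 1842.75 + 2301.52 + 557.46 = 5076.65
Index = 5860.09 / 5076.65 × 100 = 115.4322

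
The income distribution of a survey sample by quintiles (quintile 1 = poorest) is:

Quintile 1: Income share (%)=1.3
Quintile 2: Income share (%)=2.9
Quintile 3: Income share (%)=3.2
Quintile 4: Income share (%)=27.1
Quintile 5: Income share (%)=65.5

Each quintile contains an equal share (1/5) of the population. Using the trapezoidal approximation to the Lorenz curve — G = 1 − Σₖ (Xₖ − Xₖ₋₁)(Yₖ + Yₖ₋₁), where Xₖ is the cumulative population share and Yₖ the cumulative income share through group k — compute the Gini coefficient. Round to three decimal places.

0.610

Cumulative income shares Yₖ: 0.0130, 0.0420, 0.0740, 0.3450, 1.0000
Σ (Xₖ−Xₖ₋₁)(Yₖ+Yₖ₋₁) = (1/5)(0.0130+0.0000) + (1/5)(0.0420+0.0130) + (1/5)(0.0740+0.0420) + (1/5)(0.3450+0.0740) + (1/5)(1.0000+0.3450)
  = 0.0026 + 0.0110 + 0.0232 + 0.0838 + 0.2690 = 0.3896
G = 1 − 0.3896 = 0.6104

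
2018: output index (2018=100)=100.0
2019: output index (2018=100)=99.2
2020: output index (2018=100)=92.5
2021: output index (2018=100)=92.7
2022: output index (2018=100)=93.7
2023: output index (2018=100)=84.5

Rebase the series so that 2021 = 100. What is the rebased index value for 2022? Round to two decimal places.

Rebased(2022) = 93.7 / 92.7 × 100 = 101.0787

101.08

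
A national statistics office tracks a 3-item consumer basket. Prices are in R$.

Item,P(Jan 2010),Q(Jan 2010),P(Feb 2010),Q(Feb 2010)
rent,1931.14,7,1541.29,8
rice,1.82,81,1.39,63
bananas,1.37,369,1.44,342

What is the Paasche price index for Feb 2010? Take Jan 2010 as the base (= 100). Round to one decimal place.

80.5

Paasche price index uses current-period quantities as weights.
ΣP(Feb 2010)·Q(Feb 2010) = 1541.29×8 + 1.39×63 + 1.44×342 = 12330.32 + 87.57 + 492.48 = 12910.37
ΣP(Jan 2010)·Q(Feb 2010) = 1931.14×8 + 1.82×63 + 1.37×342 = 15449.12 + 114.66 + 468.54 = 16032.32
Index = 12910.37 / 16032.32 × 100 = 80.5271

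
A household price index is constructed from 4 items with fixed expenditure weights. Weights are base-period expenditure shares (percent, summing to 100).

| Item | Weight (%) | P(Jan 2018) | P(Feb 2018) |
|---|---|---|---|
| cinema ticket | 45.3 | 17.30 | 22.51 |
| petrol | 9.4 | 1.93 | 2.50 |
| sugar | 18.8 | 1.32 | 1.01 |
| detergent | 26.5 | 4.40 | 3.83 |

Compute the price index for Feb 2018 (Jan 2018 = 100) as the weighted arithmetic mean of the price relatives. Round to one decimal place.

cinema ticket: 45.3 × (22.51/17.30) = 45.3 × 1.301156 = 58.9424
petrol: 9.4 × (2.50/1.93) = 9.4 × 1.295337 = 12.1762
sugar: 18.8 × (1.01/1.32) = 18.8 × 0.765152 = 14.3848
detergent: 26.5 × (3.83/4.40) = 26.5 × 0.870455 = 23.0670
Index = Σ wᵢ·(p₁ᵢ/p₀ᵢ) = 58.9424 + 12.1762 + 14.3848 + 23.0670 = 108.5704

108.6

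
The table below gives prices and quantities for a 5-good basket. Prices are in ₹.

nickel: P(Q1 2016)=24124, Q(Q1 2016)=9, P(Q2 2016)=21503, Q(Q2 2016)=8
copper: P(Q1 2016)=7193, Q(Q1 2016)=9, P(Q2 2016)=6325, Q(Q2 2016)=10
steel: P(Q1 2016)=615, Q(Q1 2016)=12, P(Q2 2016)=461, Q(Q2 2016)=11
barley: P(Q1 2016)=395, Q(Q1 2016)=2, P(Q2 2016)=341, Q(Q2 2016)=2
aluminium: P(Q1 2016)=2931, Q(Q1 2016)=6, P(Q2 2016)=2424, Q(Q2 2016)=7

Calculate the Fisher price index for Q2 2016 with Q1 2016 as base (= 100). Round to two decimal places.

88.11

Laspeyres component (base-period weights):
ΣP(Q2 2016)Q(Q1 2016) = 21503×9 + 6325×9 + 461×12 + 341×2 + 2424×6 = 193527 + 56925 + 5532 + 682 + 14544 = 271210
ΣP(Q1 2016)Q(Q1 2016) = 24124×9 + 7193×9 + 615×12 + 395×2 + 2931×6 = 217116 + 64737 + 7380 + 790 + 17586 = 307609
L = 271210 / 307609 × 100 = 88.1671
Paasche component (current-period weights):
ΣP(Q2 2016)Q(Q2 2016) = 21503×8 + 6325×10 + 461×11 + 341×2 + 2424×7 = 172024 + 63250 + 5071 + 682 + 16968 = 257995
ΣP(Q1 2016)Q(Q2 2016) = 24124×8 + 7193×10 + 615×11 + 395×2 + 2931×7 = 192992 + 71930 + 6765 + 790 + 20517 = 292994
P = 257995 / 292994 × 100 = 88.0547
Fisher = √(L × P) = √(88.1671 × 88.0547) = 88.1109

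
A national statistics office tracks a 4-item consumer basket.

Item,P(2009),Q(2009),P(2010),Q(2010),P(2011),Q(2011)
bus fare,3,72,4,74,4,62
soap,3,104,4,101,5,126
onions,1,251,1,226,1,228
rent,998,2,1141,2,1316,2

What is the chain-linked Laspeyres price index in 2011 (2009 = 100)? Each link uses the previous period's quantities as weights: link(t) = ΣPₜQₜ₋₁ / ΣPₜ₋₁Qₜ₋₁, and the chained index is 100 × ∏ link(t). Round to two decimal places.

133.05

Link 2009→2010:
ΣP(2010)Q(2009) = 4×72 + 4×104 + 1×251 + 1141×2 = 288 + 416 + 251 + 2282 = 3237
ΣP(2009)Q(2009) = 3×72 + 3×104 + 1×251 + 998×2 = 216 + 312 + 251 + 1996 = 2775
link = 3237/2775 = 1.166486
Link 2010→2011:
ΣP(2011)Q(2010) = 4×74 + 5×101 + 1×226 + 1316×2 = 296 + 505 + 226 + 2632 = 3659
ΣP(2010)Q(2010) = 4×74 + 4×101 + 1×226 + 1141×2 = 296 + 404 + 226 + 2282 = 3208
link = 3659/3208 = 1.140586
Chained index = 100 × 1.166486 × 1.140586 = 133.0478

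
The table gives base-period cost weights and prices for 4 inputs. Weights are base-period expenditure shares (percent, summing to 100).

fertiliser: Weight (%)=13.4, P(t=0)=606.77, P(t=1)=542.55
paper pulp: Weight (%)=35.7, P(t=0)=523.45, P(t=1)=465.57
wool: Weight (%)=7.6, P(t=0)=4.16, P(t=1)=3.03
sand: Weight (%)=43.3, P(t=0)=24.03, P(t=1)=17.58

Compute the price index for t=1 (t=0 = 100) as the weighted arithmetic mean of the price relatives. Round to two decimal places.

80.95

fertiliser: 13.4 × (542.55/606.77) = 13.4 × 0.894161 = 11.9818
paper pulp: 35.7 × (465.57/523.45) = 35.7 × 0.889426 = 31.7525
wool: 7.6 × (3.03/4.16) = 7.6 × 0.728365 = 5.5356
sand: 43.3 × (17.58/24.03) = 43.3 × 0.731586 = 31.6777
Index = Σ wᵢ·(p₁ᵢ/p₀ᵢ) = 11.9818 + 31.7525 + 5.5356 + 31.6777 = 80.9475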